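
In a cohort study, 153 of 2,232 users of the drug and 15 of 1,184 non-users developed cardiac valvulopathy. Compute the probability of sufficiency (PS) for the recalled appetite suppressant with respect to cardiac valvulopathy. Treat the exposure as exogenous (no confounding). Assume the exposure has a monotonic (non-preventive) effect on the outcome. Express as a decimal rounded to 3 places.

p₁ = P(outcome | exposed) = 153/2232 = 0.068548
p₀ = P(outcome | unexposed) = 15/1184 = 0.012669
Under exogeneity and monotonicity, PS = (p₁ − p₀) / (1 − p₀).
PS = (0.068548 − 0.012669) / (1 − 0.012669) = 0.055879 / 0.98733 ≈ 0.0566

PS ≈ 0.057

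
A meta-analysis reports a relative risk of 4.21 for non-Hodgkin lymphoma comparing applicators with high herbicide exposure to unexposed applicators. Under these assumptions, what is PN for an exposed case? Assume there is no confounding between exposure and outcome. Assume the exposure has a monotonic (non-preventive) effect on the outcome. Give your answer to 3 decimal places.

PN ≈ 0.762

Under exogeneity and monotonicity, PN = (RR − 1) / RR = 1 − 1/RR.
PN = (4.21 − 1) / 4.21 = 3.21 / 4.21 ≈ 0.7625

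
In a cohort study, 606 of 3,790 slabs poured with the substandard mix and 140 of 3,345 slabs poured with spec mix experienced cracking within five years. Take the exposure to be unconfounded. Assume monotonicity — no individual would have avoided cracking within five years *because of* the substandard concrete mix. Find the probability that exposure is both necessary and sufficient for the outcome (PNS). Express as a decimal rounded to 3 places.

p₁ = P(outcome | exposed) = 606/3790 = 0.15989
p₀ = P(outcome | unexposed) = 140/3345 = 0.041854
Under exogeneity and monotonicity, PNS = p₁ − p₀.
PNS = 0.15989 − 0.041854 = 0.11804

PNS ≈ 0.118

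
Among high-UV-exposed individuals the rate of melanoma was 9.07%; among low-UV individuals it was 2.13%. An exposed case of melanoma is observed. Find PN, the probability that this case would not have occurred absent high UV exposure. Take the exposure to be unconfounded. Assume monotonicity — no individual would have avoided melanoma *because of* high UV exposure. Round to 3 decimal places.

PN ≈ 0.765

p₁ = 0.0907, p₀ = 0.0213.
Under exogeneity and monotonicity, PN = (p₁ − p₀) / p₁.
PN = (0.0907 − 0.0213) / 0.0907 = 0.0694 / 0.0907 ≈ 0.7652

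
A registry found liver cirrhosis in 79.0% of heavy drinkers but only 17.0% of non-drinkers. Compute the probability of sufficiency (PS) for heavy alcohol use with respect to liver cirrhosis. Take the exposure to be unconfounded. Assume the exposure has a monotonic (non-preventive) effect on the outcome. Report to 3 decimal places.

p₁ = 0.79, p₀ = 0.17.
Under exogeneity and monotonicity, PS = (p₁ − p₀) / (1 − p₀).
PS = (0.79 − 0.17) / (1 − 0.17) = 0.62 / 0.83 ≈ 0.7470

PS ≈ 0.747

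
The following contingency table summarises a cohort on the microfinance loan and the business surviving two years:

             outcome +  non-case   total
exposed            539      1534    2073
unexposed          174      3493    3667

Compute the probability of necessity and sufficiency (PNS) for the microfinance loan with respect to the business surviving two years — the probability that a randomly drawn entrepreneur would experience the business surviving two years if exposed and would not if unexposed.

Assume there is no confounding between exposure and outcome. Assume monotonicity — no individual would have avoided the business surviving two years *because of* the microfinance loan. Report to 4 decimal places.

p₁ = P(outcome | exposed) = 539/2073 = 0.26001
p₀ = P(outcome | unexposed) = 174/3667 = 0.04745
Under exogeneity and monotonicity, PNS = p₁ − p₀.
PNS = 0.26001 − 0.04745 = 0.21256

PNS ≈ 0.2126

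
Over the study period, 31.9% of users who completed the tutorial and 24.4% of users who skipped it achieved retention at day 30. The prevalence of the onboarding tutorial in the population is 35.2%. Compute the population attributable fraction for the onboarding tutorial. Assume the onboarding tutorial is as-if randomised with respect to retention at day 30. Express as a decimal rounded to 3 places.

PAF ≈ 0.098

p₁ = 0.319, p₀ = 0.244.
Overall risk P(Y=1) = π·p₁ + (1−π)·p₀ = 0.352×0.319 + 0.648×0.244 = 0.2704.
Under exogeneity, PAF = [P(Y=1) − p₀] / P(Y=1).
PAF = (0.2704 − 0.244) / 0.2704 ≈ 0.0976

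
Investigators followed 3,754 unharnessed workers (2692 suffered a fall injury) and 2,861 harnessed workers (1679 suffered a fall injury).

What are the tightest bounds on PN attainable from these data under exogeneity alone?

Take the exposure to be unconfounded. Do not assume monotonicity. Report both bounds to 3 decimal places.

0.182 ≤ PN ≤ 0.576

p₁ = P(outcome | exposed) = 2692/3754 = 0.7171
p₀ = P(outcome | unexposed) = 1679/2861 = 0.58686
Under exogeneity alone the bounds on PN are max{0,(p₁−p₀)/p₁} ≤ PN ≤ min{1,(1−p₀)/p₁}.
  lower = (p₁ − p₀)/p₁ = 0.13024 / 0.7171 ≈ 0.1816
  upper = min{1, (1 − p₀)/p₁} = 0.41314 / 0.7171 ≈ 0.5761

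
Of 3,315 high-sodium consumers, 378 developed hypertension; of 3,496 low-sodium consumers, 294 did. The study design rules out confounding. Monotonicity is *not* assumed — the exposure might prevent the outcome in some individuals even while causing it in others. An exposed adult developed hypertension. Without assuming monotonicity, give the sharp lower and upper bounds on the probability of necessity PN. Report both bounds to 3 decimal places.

p₁ = P(outcome | exposed) = 378/3315 = 0.11403
p₀ = P(outcome | unexposed) = 294/3496 = 0.084096
Under exogeneity alone the bounds on PN are max{0,(p₁−p₀)/p₁} ≤ PN ≤ min{1,(1−p₀)/p₁}.
  lower = (p₁ − p₀)/p₁ = 0.029931 / 0.11403 ≈ 0.2625
  upper = min{1, (1 − p₀)/p₁} = 0.9159 / 0.11403 ≈ 8.0323 → capped at 1

0.262 ≤ PN ≤ 1.000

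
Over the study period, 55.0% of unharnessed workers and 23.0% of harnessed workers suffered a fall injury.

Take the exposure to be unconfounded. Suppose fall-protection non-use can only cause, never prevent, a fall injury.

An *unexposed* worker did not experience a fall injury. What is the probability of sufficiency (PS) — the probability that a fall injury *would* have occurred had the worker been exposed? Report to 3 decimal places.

PS ≈ 0.416

p₁ = 0.55, p₀ = 0.23.
Under exogeneity and monotonicity, PS = (p₁ − p₀) / (1 − p₀).
PS = (0.55 − 0.23) / (1 − 0.23) = 0.32 / 0.77 ≈ 0.4156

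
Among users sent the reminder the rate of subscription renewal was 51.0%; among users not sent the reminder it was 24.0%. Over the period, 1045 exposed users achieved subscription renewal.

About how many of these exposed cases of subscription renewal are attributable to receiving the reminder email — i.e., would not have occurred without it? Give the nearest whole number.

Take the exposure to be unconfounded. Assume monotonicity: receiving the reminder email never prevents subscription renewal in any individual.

about 553 cases

p₁ = 0.51, p₀ = 0.24.
PN = (p₁ − p₀)/p₁ = (0.51 − 0.24) / 0.51 ≈ 0.52941.
Attributable cases ≈ PN × (exposed cases) = 0.52941 × 1045 ≈ 553.24.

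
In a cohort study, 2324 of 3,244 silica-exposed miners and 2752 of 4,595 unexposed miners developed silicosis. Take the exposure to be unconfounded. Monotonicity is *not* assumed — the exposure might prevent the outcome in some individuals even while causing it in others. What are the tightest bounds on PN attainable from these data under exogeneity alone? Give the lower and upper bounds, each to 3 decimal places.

0.164 ≤ PN ≤ 0.560

p₁ = P(outcome | exposed) = 2324/3244 = 0.7164
p₀ = P(outcome | unexposed) = 2752/4595 = 0.59891
Under exogeneity alone the bounds on PN are max{0,(p₁−p₀)/p₁} ≤ PN ≤ min{1,(1−p₀)/p₁}.
  lower = (p₁ − p₀)/p₁ = 0.11749 / 0.7164 ≈ 0.1640
  upper = min{1, (1 − p₀)/p₁} = 0.40109 / 0.7164 ≈ 0.5599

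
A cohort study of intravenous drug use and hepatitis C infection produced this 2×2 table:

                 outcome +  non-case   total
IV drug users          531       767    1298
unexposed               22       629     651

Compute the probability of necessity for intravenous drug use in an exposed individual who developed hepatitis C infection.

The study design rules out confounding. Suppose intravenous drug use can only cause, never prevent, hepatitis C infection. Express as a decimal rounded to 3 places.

p₁ = P(outcome | exposed) = 531/1298 = 0.40909
p₀ = P(outcome | unexposed) = 22/651 = 0.033794
Under exogeneity and monotonicity, PN = (p₁ − p₀)/p₁.
PN = (0.40909 − 0.033794) / 0.40909 ≈ 0.9174

PN ≈ 0.917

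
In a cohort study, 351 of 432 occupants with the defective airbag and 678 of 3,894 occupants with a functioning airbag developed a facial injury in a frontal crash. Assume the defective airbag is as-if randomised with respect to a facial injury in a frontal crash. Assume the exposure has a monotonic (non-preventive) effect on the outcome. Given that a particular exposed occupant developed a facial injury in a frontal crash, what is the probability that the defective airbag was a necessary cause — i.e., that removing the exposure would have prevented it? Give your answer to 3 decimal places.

PN ≈ 0.786

p₁ = P(outcome | exposed) = 351/432 = 0.8125
p₀ = P(outcome | unexposed) = 678/3894 = 0.17411
Under exogeneity and monotonicity, PN = (p₁ − p₀) / p₁.
PN = (0.8125 − 0.17411) / 0.8125 = 0.63839 / 0.8125 ≈ 0.7857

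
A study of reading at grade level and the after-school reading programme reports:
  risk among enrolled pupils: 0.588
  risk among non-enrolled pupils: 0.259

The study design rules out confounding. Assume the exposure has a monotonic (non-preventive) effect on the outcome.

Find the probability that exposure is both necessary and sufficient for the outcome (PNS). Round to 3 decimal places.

PNS ≈ 0.329

Let p₁ = 0.588, p₀ = 0.259.
Under exogeneity and monotonicity, PNS = p₁ − p₀.
PNS = 0.588 − 0.259 = 0.329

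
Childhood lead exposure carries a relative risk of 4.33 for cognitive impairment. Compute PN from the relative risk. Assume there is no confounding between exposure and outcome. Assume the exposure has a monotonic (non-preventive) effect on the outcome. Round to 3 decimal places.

Under exogeneity and monotonicity, PN = (RR − 1) / RR = 1 − 1/RR.
PN = (4.33 − 1) / 4.33 = 3.33 / 4.33 ≈ 0.7691

PN ≈ 0.769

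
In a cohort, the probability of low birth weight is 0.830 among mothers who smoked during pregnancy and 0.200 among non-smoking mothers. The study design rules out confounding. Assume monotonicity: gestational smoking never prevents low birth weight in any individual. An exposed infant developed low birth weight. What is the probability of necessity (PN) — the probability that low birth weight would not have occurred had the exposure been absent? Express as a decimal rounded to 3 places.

Let p₁ = 0.83, p₀ = 0.2.
Under exogeneity and monotonicity, PN = (p₁ − p₀) / p₁.
PN = (0.83 − 0.2) / 0.83 = 0.63 / 0.83 ≈ 0.7590

PN ≈ 0.759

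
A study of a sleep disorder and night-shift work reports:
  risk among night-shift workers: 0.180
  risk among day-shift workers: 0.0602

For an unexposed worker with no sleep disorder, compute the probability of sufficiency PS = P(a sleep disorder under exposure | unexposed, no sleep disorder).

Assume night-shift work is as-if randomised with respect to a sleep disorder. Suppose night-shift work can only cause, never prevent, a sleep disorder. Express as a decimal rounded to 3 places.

Let p₁ = 0.18, p₀ = 0.0602.
Under exogeneity and monotonicity, PS = (p₁ − p₀) / (1 − p₀).
PS = (0.18 − 0.0602) / (1 − 0.0602) = 0.1198 / 0.9398 ≈ 0.1275

PS ≈ 0.127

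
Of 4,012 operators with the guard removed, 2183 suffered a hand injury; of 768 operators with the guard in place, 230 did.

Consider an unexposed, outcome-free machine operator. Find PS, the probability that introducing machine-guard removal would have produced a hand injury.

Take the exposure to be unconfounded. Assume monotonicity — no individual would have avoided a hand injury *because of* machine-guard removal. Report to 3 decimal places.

PS ≈ 0.349

p₁ = P(outcome | exposed) = 2183/4012 = 0.54412
p₀ = P(outcome | unexposed) = 230/768 = 0.29948
Under exogeneity and monotonicity, PS = (p₁ − p₀) / (1 − p₀).
PS = (0.54412 − 0.29948) / (1 − 0.29948) = 0.24464 / 0.70052 ≈ 0.3492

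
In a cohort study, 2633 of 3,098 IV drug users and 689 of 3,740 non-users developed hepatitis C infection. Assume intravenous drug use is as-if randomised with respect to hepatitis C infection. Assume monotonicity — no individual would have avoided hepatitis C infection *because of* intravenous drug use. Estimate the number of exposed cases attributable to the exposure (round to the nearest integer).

p₁ = P(outcome | exposed) = 2633/3098 = 0.8499
p₀ = P(outcome | unexposed) = 689/3740 = 0.18422
PN = (p₁ − p₀)/p₁ = (0.8499 − 0.18422) / 0.8499 ≈ 0.78324.
Attributable cases ≈ PN × (exposed cases) = 0.78324 × 2633 ≈ 2062.27.

about 2062 cases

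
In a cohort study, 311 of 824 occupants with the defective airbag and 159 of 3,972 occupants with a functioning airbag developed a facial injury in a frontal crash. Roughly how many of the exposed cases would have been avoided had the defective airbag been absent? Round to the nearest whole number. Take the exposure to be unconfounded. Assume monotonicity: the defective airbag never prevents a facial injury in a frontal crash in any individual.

about 278 cases

p₁ = P(outcome | exposed) = 311/824 = 0.37743
p₀ = P(outcome | unexposed) = 159/3972 = 0.04003
PN = (p₁ − p₀)/p₁ = (0.37743 − 0.04003) / 0.37743 ≈ 0.89394.
Attributable cases ≈ PN × (exposed cases) = 0.89394 × 311 ≈ 278.02.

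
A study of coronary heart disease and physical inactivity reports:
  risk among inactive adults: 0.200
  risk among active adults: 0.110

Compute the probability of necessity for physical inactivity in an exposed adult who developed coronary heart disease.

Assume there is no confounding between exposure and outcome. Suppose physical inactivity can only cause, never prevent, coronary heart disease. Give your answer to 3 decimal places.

PN ≈ 0.450

Let p₁ = 0.2, p₀ = 0.11.
Under exogeneity and monotonicity, PN = (p₁ − p₀) / p₁.
PN = (0.2 − 0.11) / 0.2 = 0.09 / 0.2 ≈ 0.4500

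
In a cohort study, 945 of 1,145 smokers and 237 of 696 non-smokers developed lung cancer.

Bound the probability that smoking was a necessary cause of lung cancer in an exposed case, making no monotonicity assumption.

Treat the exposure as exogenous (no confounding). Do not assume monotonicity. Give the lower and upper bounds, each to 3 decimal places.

0.587 ≤ PN ≤ 0.799

p₁ = P(outcome | exposed) = 945/1145 = 0.82533
p₀ = P(outcome | unexposed) = 237/696 = 0.34052
Under exogeneity alone the bounds on PN are max{0,(p₁−p₀)/p₁} ≤ PN ≤ min{1,(1−p₀)/p₁}.
  lower = (p₁ − p₀)/p₁ = 0.48481 / 0.82533 ≈ 0.5874
  upper = min{1, (1 − p₀)/p₁} = 0.65948 / 0.82533 ≈ 0.7991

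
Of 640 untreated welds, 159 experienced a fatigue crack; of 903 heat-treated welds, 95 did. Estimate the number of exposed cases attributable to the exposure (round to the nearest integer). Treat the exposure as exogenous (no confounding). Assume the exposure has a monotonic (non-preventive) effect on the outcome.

p₁ = P(outcome | exposed) = 159/640 = 0.24844
p₀ = P(outcome | unexposed) = 95/903 = 0.1052
PN = (p₁ − p₀)/p₁ = (0.24844 − 0.1052) / 0.24844 ≈ 0.57653.
Attributable cases ≈ PN × (exposed cases) = 0.57653 × 159 ≈ 91.67.

about 92 cases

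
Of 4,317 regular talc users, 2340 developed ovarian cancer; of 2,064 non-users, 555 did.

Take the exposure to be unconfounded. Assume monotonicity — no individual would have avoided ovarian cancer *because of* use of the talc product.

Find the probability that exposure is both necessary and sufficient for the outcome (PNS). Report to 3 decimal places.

p₁ = P(outcome | exposed) = 2340/4317 = 0.54204
p₀ = P(outcome | unexposed) = 555/2064 = 0.2689
Under exogeneity and monotonicity, PNS = p₁ − p₀.
PNS = 0.54204 − 0.2689 = 0.27315

PNS ≈ 0.273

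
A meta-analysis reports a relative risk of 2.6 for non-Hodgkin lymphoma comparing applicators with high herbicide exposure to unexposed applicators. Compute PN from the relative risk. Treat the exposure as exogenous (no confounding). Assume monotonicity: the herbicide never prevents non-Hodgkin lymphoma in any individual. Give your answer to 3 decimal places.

PN ≈ 0.615

Under exogeneity and monotonicity, PN = (RR − 1) / RR = 1 − 1/RR.
PN = (2.6 − 1) / 2.6 = 1.6 / 2.6 ≈ 0.6154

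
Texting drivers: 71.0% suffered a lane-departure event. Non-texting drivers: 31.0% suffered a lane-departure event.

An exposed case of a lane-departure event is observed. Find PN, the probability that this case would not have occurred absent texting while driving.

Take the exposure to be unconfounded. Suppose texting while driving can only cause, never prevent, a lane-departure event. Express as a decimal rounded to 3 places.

p₁ = 0.71, p₀ = 0.31.
Under exogeneity and monotonicity, PN = (p₁ − p₀) / p₁.
PN = (0.71 − 0.31) / 0.71 = 0.4 / 0.71 ≈ 0.5634

PN ≈ 0.563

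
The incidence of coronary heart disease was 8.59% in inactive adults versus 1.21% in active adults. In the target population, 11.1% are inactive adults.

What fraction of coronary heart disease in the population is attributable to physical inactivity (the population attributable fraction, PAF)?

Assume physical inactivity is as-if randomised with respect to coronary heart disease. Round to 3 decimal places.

PAF ≈ 0.404

p₁ = 0.0859, p₀ = 0.0121.
Overall risk P(Y=1) = π·p₁ + (1−π)·p₀ = 0.111×0.0859 + 0.889×0.0121 = 0.020292.
Under exogeneity, PAF = [P(Y=1) − p₀] / P(Y=1).
PAF = (0.020292 − 0.0121) / 0.020292 ≈ 0.4037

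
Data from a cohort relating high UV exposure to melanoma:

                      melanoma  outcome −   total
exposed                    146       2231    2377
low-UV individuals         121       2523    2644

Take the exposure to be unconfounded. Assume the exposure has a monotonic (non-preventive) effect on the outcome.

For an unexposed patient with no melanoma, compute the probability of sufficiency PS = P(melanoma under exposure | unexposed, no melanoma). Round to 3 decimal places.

PS ≈ 0.016

p₁ = P(outcome | exposed) = 146/2377 = 0.061422
p₀ = P(outcome | unexposed) = 121/2644 = 0.045764
Under exogeneity and monotonicity, PS = (p₁ − p₀)/(1 − p₀).
PS = (0.061422 − 0.045764) / 0.95424 ≈ 0.0164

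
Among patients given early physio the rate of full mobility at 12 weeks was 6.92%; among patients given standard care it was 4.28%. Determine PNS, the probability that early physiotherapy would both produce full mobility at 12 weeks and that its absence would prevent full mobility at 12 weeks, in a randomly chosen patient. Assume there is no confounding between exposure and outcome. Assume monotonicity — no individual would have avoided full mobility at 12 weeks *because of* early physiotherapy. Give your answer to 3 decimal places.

p₁ = 0.0692, p₀ = 0.0428.
Under exogeneity and monotonicity, PNS = p₁ − p₀.
PNS = 0.0692 − 0.0428 = 0.0264

PNS ≈ 0.026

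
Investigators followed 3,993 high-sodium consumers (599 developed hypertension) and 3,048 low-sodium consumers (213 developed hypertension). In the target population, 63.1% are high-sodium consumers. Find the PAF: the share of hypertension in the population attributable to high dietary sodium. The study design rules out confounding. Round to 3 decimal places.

PAF ≈ 0.420

p₁ = P(outcome | exposed) = 599/3993 = 0.15001
p₀ = P(outcome | unexposed) = 213/3048 = 0.069882
Overall risk P(Y=1) = π·p₁ + (1−π)·p₀ = 0.631×0.15001 + 0.369×0.069882 = 0.12044.
Under exogeneity, PAF = [P(Y=1) − p₀] / P(Y=1).
PAF = (0.12044 − 0.069882) / 0.12044 ≈ 0.4198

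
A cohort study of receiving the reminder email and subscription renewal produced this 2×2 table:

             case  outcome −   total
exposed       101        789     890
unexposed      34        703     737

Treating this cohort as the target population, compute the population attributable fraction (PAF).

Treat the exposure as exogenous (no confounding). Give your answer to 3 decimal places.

PAF ≈ 0.444

p₁ = P(outcome | exposed) = 101/890 = 0.11348
p₀ = P(outcome | unexposed) = 34/737 = 0.046133
Exposure prevalence π = 890/1627 = 0.54702; overall risk P(Y=1) = 0.082975.
Under exogeneity, PAF = [P(Y=1) − p₀]/P(Y=1).
PAF = (0.082975 − 0.046133) / 0.082975 ≈ 0.4440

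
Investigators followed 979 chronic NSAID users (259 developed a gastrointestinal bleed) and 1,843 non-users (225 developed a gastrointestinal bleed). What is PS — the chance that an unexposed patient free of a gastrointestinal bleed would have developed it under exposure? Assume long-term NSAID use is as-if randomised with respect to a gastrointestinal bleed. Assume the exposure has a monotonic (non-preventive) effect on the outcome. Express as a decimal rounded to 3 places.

PS ≈ 0.162

p₁ = P(outcome | exposed) = 259/979 = 0.26456
p₀ = P(outcome | unexposed) = 225/1843 = 0.12208
Under exogeneity and monotonicity, PS = (p₁ − p₀) / (1 − p₀).
PS = (0.26456 − 0.12208) / (1 − 0.12208) = 0.14247 / 0.87792 ≈ 0.1623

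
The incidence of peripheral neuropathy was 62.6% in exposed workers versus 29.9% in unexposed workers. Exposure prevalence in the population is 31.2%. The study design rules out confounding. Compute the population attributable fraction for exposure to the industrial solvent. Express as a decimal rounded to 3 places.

PAF ≈ 0.254

p₁ = 0.626, p₀ = 0.299.
Overall risk P(Y=1) = π·p₁ + (1−π)·p₀ = 0.312×0.626 + 0.688×0.299 = 0.40102.
Under exogeneity, PAF = [P(Y=1) − p₀] / P(Y=1).
PAF = (0.40102 − 0.299) / 0.40102 ≈ 0.2544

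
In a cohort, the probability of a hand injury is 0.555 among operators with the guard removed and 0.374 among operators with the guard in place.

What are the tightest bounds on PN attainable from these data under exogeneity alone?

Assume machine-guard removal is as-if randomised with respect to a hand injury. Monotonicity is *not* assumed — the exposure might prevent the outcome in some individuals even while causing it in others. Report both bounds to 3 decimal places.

Let p₁ = 0.555, p₀ = 0.374.
Under exogeneity alone the bounds on PN are max{0,(p₁−p₀)/p₁} ≤ PN ≤ min{1,(1−p₀)/p₁}.
  lower = (p₁ − p₀)/p₁ = 0.181 / 0.555 ≈ 0.3261
  upper = min{1, (1 − p₀)/p₁} = 0.626 / 0.555 ≈ 1.1279 → capped at 1

0.326 ≤ PN ≤ 1.000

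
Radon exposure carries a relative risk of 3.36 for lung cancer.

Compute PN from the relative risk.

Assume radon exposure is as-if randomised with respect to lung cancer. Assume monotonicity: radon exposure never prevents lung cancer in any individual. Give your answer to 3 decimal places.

Under exogeneity and monotonicity, PN = (RR − 1) / RR = 1 − 1/RR.
PN = (3.36 − 1) / 3.36 = 2.36 / 3.36 ≈ 0.7024

PN ≈ 0.702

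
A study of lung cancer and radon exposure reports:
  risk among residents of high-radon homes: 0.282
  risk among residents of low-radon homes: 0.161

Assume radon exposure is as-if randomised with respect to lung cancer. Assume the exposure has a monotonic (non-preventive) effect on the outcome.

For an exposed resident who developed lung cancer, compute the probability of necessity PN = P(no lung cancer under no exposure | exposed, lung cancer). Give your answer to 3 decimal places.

PN ≈ 0.429

Let p₁ = 0.282, p₀ = 0.161.
Under exogeneity and monotonicity, PN = (p₁ − p₀) / p₁.
PN = (0.282 − 0.161) / 0.282 = 0.121 / 0.282 ≈ 0.4291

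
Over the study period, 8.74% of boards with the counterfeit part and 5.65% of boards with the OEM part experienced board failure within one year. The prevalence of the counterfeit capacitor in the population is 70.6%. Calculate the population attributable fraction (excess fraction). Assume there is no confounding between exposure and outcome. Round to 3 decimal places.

p₁ = 0.0874, p₀ = 0.0565.
Overall risk P(Y=1) = π·p₁ + (1−π)·p₀ = 0.706×0.0874 + 0.294×0.0565 = 0.078315.
Under exogeneity, PAF = [P(Y=1) − p₀] / P(Y=1).
PAF = (0.078315 − 0.0565) / 0.078315 ≈ 0.2786

PAF ≈ 0.279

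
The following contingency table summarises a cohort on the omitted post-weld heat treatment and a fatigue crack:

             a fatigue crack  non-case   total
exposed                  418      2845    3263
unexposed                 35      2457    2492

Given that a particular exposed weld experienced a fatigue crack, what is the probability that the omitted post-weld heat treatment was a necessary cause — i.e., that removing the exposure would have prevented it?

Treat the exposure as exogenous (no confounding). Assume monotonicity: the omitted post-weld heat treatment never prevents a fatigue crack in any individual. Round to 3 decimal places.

PN ≈ 0.890

p₁ = P(outcome | exposed) = 418/3263 = 0.1281
p₀ = P(outcome | unexposed) = 35/2492 = 0.014045
Under exogeneity and monotonicity, PN = (p₁ − p₀)/p₁.
PN = (0.1281 − 0.014045) / 0.1281 ≈ 0.8904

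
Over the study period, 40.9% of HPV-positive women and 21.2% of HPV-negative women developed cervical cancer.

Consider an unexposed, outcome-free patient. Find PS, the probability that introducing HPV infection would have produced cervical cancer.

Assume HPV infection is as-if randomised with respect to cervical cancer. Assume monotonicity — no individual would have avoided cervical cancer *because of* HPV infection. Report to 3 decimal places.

p₁ = 0.409, p₀ = 0.212.
Under exogeneity and monotonicity, PS = (p₁ − p₀) / (1 − p₀).
PS = (0.409 − 0.212) / (1 − 0.212) = 0.197 / 0.788 ≈ 0.2500

PS ≈ 0.250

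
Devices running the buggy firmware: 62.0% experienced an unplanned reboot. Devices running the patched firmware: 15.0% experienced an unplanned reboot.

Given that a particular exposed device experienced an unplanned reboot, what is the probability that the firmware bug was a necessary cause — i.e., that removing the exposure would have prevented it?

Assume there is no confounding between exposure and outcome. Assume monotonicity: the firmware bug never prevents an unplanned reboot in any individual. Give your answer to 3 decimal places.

p₁ = 0.62, p₀ = 0.15.
Under exogeneity and monotonicity, PN = (p₁ − p₀) / p₁.
PN = (0.62 − 0.15) / 0.62 = 0.47 / 0.62 ≈ 0.7581

PN ≈ 0.758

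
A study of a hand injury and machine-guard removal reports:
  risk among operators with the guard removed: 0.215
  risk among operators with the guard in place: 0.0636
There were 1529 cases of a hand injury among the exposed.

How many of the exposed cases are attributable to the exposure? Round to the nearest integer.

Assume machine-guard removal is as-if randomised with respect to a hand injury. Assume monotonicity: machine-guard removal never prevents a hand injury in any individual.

Let p₁ = 0.215, p₀ = 0.0636.
PN = (p₁ − p₀)/p₁ = (0.215 − 0.0636) / 0.215 ≈ 0.70419.
Attributable cases ≈ PN × (exposed cases) = 0.70419 × 1529 ≈ 1076.70.

about 1077 cases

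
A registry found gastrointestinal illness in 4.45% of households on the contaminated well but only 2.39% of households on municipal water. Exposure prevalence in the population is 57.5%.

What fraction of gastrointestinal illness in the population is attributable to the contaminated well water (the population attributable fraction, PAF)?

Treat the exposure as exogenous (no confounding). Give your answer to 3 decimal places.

p₁ = 0.0445, p₀ = 0.0239.
Overall risk P(Y=1) = π·p₁ + (1−π)·p₀ = 0.575×0.0445 + 0.425×0.0239 = 0.035745.
Under exogeneity, PAF = [P(Y=1) − p₀] / P(Y=1).
PAF = (0.035745 − 0.0239) / 0.035745 ≈ 0.3314

PAF ≈ 0.331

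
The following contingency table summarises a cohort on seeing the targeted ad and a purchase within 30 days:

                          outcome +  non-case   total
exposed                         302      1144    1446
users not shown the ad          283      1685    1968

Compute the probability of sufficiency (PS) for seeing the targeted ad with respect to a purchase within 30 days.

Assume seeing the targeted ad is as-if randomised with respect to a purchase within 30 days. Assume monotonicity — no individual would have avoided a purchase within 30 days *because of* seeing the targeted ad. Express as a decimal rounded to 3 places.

PS ≈ 0.076

p₁ = P(outcome | exposed) = 302/1446 = 0.20885
p₀ = P(outcome | unexposed) = 283/1968 = 0.1438
Under exogeneity and monotonicity, PS = (p₁ − p₀)/(1 − p₀).
PS = (0.20885 − 0.1438) / 0.8562 ≈ 0.0760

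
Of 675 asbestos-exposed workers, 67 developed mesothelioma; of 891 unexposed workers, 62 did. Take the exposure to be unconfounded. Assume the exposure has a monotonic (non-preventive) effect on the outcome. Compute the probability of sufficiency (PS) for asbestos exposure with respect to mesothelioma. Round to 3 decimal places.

p₁ = P(outcome | exposed) = 67/675 = 0.099259
p₀ = P(outcome | unexposed) = 62/891 = 0.069585
Under exogeneity and monotonicity, PS = (p₁ − p₀) / (1 − p₀).
PS = (0.099259 − 0.069585) / (1 − 0.069585) = 0.029675 / 0.93042 ≈ 0.0319

PS ≈ 0.032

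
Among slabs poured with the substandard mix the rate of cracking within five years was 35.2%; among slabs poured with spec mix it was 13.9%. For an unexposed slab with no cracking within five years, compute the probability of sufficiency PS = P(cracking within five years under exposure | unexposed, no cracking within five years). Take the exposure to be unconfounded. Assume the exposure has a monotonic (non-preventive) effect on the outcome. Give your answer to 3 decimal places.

p₁ = 0.352, p₀ = 0.139.
Under exogeneity and monotonicity, PS = (p₁ − p₀) / (1 − p₀).
PS = (0.352 − 0.139) / (1 − 0.139) = 0.213 / 0.861 ≈ 0.2474

PS ≈ 0.247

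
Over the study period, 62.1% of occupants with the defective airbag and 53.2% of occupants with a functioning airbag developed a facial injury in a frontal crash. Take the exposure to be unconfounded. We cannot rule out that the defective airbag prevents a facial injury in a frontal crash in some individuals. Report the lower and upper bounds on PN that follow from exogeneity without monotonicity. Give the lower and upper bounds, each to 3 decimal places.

p₁ = 0.621, p₀ = 0.532.
Under exogeneity alone the bounds on PN are max{0,(p₁−p₀)/p₁} ≤ PN ≤ min{1,(1−p₀)/p₁}.
  lower = (p₁ − p₀)/p₁ = 0.089 / 0.621 ≈ 0.1433
  upper = min{1, (1 − p₀)/p₁} = 0.468 / 0.621 ≈ 0.7536

0.143 ≤ PN ≤ 0.754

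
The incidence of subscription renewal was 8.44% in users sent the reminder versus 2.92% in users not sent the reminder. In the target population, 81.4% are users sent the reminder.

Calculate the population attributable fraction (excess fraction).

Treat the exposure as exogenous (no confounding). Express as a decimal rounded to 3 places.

PAF ≈ 0.606

p₁ = 0.0844, p₀ = 0.0292.
Overall risk P(Y=1) = π·p₁ + (1−π)·p₀ = 0.814×0.0844 + 0.186×0.0292 = 0.074133.
Under exogeneity, PAF = [P(Y=1) − p₀] / P(Y=1).
PAF = (0.074133 − 0.0292) / 0.074133 ≈ 0.6061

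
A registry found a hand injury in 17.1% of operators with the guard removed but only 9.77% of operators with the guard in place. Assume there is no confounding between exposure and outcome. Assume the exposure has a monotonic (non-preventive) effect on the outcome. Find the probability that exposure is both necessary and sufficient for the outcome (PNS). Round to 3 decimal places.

p₁ = 0.171, p₀ = 0.0977.
Under exogeneity and monotonicity, PNS = p₁ − p₀.
PNS = 0.171 − 0.0977 = 0.0733

PNS ≈ 0.073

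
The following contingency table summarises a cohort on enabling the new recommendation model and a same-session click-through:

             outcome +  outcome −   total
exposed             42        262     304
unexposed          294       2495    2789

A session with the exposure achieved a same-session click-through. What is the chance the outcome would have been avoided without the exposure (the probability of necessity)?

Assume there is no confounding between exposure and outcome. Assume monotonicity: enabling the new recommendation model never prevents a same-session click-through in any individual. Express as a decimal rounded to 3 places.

p₁ = P(outcome | exposed) = 42/304 = 0.13816
p₀ = P(outcome | unexposed) = 294/2789 = 0.10541
Under exogeneity and monotonicity, PN = (p₁ − p₀)/p₁.
PN = (0.13816 − 0.10541) / 0.13816 ≈ 0.2370

PN ≈ 0.237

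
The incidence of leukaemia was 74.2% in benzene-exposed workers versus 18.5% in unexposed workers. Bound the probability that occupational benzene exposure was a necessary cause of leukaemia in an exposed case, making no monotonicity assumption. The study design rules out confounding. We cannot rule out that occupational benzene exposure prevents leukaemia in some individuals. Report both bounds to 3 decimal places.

0.751 ≤ PN ≤ 1.000

p₁ = 0.742, p₀ = 0.185.
Under exogeneity alone the bounds on PN are max{0,(p₁−p₀)/p₁} ≤ PN ≤ min{1,(1−p₀)/p₁}.
  lower = (p₁ − p₀)/p₁ = 0.557 / 0.742 ≈ 0.7507
  upper = min{1, (1 − p₀)/p₁} = 0.815 / 0.742 ≈ 1.0984 → capped at 1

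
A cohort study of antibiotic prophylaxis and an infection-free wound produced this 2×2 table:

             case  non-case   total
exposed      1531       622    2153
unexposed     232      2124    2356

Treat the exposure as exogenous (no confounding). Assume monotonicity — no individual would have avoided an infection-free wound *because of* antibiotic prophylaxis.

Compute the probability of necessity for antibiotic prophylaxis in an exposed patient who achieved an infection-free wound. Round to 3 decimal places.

PN ≈ 0.862

p₁ = P(outcome | exposed) = 1531/2153 = 0.7111
p₀ = P(outcome | unexposed) = 232/2356 = 0.098472
Under exogeneity and monotonicity, PN = (p₁ − p₀) / p₁.
PN = (0.7111 − 0.098472) / 0.7111 = 0.61263 / 0.7111 ≈ 0.8615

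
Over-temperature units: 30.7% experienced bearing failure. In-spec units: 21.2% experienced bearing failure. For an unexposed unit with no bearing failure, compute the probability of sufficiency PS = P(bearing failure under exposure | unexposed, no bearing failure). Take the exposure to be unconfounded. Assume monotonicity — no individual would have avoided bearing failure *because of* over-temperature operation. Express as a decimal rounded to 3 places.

PS ≈ 0.121

p₁ = 0.307, p₀ = 0.212.
Under exogeneity and monotonicity, PS = (p₁ − p₀) / (1 − p₀).
PS = (0.307 − 0.212) / (1 − 0.212) = 0.095 / 0.788 ≈ 0.1206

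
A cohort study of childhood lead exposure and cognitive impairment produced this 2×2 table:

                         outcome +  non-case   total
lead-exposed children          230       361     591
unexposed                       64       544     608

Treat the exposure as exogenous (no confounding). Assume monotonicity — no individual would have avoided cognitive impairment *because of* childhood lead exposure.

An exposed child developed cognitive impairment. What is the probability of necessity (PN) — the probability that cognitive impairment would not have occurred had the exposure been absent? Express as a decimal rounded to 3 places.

p₁ = P(outcome | exposed) = 230/591 = 0.38917
p₀ = P(outcome | unexposed) = 64/608 = 0.10526
Under exogeneity and monotonicity, PN = (p₁ − p₀) / p₁.
PN = (0.38917 − 0.10526) / 0.38917 = 0.28391 / 0.38917 ≈ 0.7295

PN ≈ 0.730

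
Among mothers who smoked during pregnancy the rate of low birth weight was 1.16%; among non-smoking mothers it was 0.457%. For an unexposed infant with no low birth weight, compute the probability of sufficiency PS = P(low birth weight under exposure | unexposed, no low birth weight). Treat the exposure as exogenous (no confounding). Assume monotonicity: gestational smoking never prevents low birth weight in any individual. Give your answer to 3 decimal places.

p₁ = 0.0116, p₀ = 0.00457.
Under exogeneity and monotonicity, PS = (p₁ − p₀) / (1 − p₀).
PS = (0.0116 − 0.00457) / (1 − 0.00457) = 0.00703 / 0.99543 ≈ 0.0071

PS ≈ 0.007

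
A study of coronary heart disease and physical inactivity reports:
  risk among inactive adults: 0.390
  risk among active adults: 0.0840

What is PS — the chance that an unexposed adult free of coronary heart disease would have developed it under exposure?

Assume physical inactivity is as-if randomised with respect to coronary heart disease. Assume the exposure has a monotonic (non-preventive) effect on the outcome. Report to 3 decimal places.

PS ≈ 0.334

Let p₁ = 0.39, p₀ = 0.084.
Under exogeneity and monotonicity, PS = (p₁ − p₀) / (1 − p₀).
PS = (0.39 − 0.084) / (1 − 0.084) = 0.306 / 0.916 ≈ 0.3341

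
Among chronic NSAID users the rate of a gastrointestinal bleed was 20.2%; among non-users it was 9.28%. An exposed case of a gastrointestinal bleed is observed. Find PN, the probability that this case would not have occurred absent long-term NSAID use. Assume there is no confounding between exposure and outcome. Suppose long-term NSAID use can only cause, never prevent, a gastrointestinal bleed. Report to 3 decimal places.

PN ≈ 0.541

p₁ = 0.202, p₀ = 0.0928.
Under exogeneity and monotonicity, PN = (p₁ − p₀) / p₁.
PN = (0.202 − 0.0928) / 0.202 = 0.1092 / 0.202 ≈ 0.5406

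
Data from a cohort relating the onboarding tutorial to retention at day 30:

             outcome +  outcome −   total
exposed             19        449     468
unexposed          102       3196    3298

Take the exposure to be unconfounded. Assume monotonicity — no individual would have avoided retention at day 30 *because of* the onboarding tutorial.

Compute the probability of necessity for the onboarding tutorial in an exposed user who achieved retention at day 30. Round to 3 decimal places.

p₁ = P(outcome | exposed) = 19/468 = 0.040598
p₀ = P(outcome | unexposed) = 102/3298 = 0.030928
Under exogeneity and monotonicity, PN = (p₁ − p₀)/p₁.
PN = (0.040598 − 0.030928) / 0.040598 ≈ 0.2382

PN ≈ 0.238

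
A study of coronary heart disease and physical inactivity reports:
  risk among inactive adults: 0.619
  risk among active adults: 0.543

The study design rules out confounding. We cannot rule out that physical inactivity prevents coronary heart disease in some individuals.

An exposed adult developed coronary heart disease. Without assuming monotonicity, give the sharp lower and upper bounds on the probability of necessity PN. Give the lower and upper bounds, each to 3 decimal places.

Let p₁ = 0.619, p₀ = 0.543.
Under exogeneity alone the bounds on PN are max{0,(p₁−p₀)/p₁} ≤ PN ≤ min{1,(1−p₀)/p₁}.
  lower = (p₁ − p₀)/p₁ = 0.076 / 0.619 ≈ 0.1228
  upper = min{1, (1 − p₀)/p₁} = 0.457 / 0.619 ≈ 0.7383

0.123 ≤ PN ≤ 0.738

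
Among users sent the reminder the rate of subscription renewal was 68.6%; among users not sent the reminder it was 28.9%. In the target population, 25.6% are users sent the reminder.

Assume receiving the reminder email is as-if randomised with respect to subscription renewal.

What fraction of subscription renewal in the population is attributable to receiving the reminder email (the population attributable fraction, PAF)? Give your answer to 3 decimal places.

p₁ = 0.686, p₀ = 0.289.
Overall risk P(Y=1) = π·p₁ + (1−π)·p₀ = 0.256×0.686 + 0.744×0.289 = 0.39063.
Under exogeneity, PAF = [P(Y=1) − p₀] / P(Y=1).
PAF = (0.39063 − 0.289) / 0.39063 ≈ 0.2602

PAF ≈ 0.260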